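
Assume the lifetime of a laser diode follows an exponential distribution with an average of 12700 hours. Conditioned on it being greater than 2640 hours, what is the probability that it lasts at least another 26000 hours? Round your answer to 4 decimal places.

0.1291

The rate is λ = 1/12700 = 0.0000787402 per hour.
The exponential is memoryless, so the remaining time is again Exp(λ): the condition X > 2640 is irrelevant.
P(X > 26000) = e^(−2.0472) ≈ 0.1291.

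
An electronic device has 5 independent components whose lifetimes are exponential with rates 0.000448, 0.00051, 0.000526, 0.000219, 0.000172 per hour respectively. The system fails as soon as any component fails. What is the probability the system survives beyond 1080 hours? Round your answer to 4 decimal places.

The time to first failure is exponential with rate Σλ = 0.000448 + 0.00051 + 0.000526 + 0.000219 + 0.000172 = 0.001875.
P(min > 1080) = e^(−0.001875·1080) = e^(−2.025) ≈ 0.1320.

0.1320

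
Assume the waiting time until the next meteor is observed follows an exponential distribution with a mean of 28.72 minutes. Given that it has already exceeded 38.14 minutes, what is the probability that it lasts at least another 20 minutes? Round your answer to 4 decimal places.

0.4984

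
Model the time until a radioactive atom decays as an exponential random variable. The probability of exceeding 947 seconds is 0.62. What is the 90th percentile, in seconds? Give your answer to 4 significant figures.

4561

e^(−λ·947) = 0.62 ⇒ λ = −ln(0.62)/947 = 0.00050479.
90th percentile: 1 − e^(−λt) = 0.9, t = −ln(0.1)/λ = 4561.47 seconds.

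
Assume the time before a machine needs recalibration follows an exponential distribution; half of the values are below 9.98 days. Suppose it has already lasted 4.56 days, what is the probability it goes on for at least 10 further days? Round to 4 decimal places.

0.4993

For an exponential, median = ln(2)/λ, so λ = ln 2 / 9.98 = 0.0694536 per day.
By the memoryless property, P(X > 4.56+10 | X > 4.56) = P(X > 10).
P(X > 10) = e^(−0.69454) ≈ 0.4993.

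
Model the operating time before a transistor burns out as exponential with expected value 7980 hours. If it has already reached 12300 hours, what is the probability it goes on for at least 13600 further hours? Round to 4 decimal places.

0.1819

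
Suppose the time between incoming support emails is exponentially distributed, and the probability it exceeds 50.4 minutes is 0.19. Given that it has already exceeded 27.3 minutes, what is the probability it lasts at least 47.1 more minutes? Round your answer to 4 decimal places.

0.2118

From e^(−λ·50.4) = 0.19, λ = −ln(0.19)/50.4 = 0.032951.
Memoryless: P(X > 27.3+47.1 | X > 27.3) = P(X > 47.1) = e^(−0.032951·47.1) ≈ 0.2118.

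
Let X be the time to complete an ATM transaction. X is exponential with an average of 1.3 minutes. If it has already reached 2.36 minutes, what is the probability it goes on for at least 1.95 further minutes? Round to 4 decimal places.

0.2231

The rate is λ = 1/1.3 = 0.769231 per minute.
The exponential is memoryless, so the remaining time is again Exp(λ): the condition X > 2.36 is irrelevant.
P(X > 1.95) = e^(−1.5) ≈ 0.2231.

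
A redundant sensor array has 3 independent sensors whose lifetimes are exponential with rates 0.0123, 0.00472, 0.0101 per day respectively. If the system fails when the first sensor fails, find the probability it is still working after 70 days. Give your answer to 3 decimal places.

The time to first failure is exponential with rate Σλ = 0.0123 + 0.00472 + 0.0101 = 0.02712.
P(min > 70) = e^(−0.02712·70) = e^(−1.8984) ≈ 0.150.

0.150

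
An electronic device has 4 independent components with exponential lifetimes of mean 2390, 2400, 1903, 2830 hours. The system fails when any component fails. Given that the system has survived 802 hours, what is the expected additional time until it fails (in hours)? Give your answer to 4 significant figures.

583.5

First-failure rate Σλ = 1/2390 + 1/2400 + 1/1903 + 1/2830 = 0.00171392.
By memorylessness the expected residual is 1/Σλ = 583.458 hours, regardless of the 802 already elapsed.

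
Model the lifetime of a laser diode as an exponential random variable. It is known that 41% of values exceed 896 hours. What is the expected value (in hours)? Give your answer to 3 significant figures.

e^(−λ·896) = 0.41 ⇒ λ = −ln(0.41)/896 = 0.000995087.
Mean = 1/λ = 1004.94 hours.

1000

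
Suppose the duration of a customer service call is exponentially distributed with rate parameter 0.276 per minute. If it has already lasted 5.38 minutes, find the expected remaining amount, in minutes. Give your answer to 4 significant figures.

By memorylessness, the remaining amount past any threshold is again Exp(λ) with mean 1/λ = 3.62319 minutes.

3.623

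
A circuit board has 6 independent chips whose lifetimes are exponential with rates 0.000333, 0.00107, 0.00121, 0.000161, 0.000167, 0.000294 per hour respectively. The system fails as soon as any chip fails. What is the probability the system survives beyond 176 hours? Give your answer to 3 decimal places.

0.566

The time to first failure is exponential with rate Σλ = 0.000333 + 0.00107 + 0.00121 + 0.000161 + 0.000167 + 0.000294 = 0.003235.
P(min > 176) = e^(−0.003235·176) = e^(−0.56936) ≈ 0.566.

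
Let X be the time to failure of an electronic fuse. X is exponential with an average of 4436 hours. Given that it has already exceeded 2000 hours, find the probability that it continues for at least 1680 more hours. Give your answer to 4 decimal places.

0.6847

The rate is λ = 1/4436 = 0.000225428 per hour.
P(X > s+t | X > s) = e^(−λ(s+t))/e^(−λs) = e^(−λt), independent of s = 2000.
P(X > 1680) = e^(−0.37872) ≈ 0.6847.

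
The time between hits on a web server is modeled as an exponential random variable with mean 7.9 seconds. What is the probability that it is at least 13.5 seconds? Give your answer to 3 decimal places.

The rate is λ = 1/7.9 = 0.126582 per second.
P(X > 13.5) = e^(−λ·13.5) = e^(−1.7089) ≈ 0.181.

0.181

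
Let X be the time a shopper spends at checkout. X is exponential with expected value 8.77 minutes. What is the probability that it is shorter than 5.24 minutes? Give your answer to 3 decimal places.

0.450

The rate is λ = 1/8.77 = 0.114025 per minute.
P(X ≤ 5.24) = 1 − e^(−λ·5.24) = 1 − e^(−0.59749) ≈ 0.450.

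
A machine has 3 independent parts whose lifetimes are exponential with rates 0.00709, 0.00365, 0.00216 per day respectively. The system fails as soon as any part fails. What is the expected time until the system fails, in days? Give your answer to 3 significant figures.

77.5

The time to first failure is exponential with rate Σλ = 0.00709 + 0.00365 + 0.00216 = 0.0129.
E[min] = 1/Σλ = 1/0.0129 = 77.5194 days.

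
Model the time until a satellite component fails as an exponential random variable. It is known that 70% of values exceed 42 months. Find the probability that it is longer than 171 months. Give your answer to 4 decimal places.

e^(−λ·42) = 0.70 ⇒ λ = −ln(0.70)/42 = 0.00849226.
P(X > 171) = e^(−0.00849226·171) = e^(−1.4522) ≈ 0.2341.

0.2341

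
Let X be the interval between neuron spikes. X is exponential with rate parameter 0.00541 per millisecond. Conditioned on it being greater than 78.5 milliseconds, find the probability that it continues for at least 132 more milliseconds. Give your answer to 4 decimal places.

By the memoryless property, P(X > 78.5+132 | X > 78.5) = P(X > 132).
P(X > 132) = e^(−0.71412) ≈ 0.4896.

0.4896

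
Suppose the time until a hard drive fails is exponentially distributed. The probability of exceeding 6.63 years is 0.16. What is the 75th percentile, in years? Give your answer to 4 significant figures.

e^(−λ·6.63) = 0.16 ⇒ λ = −ln(0.16)/6.63 = 0.276407.
75th percentile: 1 − e^(−λt) = 0.75, t = −ln(0.25)/λ = 5.0154 years.

5.015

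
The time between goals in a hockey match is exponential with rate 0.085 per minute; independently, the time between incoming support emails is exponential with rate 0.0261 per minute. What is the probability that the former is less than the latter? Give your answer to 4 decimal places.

0.7651

λ_1 = 0.085, λ_2 = 0.0261.
For independent exponentials, P(the former < the latter) = λ_1/(λ_1+λ_2) = 0.085/0.1111 ≈ 0.7651.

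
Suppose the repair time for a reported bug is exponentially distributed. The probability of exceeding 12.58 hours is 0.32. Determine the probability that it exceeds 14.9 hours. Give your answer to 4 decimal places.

0.2594

e^(−λ·12.58) = 0.32 ⇒ λ = −ln(0.32)/12.58 = 0.0905751.
P(X > 14.9) = e^(−0.0905751·14.9) = e^(−1.3496) ≈ 0.2594.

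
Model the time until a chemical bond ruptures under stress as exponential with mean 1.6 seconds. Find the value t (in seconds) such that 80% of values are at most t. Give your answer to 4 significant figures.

2.575

The rate is λ = 1/1.6 = 0.625 per second.
Set 1 − e^(−λt) = 0.8, so t = −ln(0.2)/λ = 1.6094/0.625 ≈ 2.5751 seconds.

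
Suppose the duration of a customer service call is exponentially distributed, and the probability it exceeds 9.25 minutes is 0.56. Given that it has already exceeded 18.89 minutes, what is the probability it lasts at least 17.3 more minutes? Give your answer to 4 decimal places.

0.3381

From e^(−λ·9.25) = 0.56, λ = −ln(0.56)/9.25 = 0.0626831.
Memoryless: P(X > 18.89+17.3 | X > 18.89) = P(X > 17.3) = e^(−0.0626831·17.3) ≈ 0.3381.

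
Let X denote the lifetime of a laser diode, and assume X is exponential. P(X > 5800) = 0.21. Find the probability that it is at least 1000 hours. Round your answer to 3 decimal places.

0.764

e^(−λ·5800) = 0.21 ⇒ λ = −ln(0.21)/5800 = 0.000269077.
P(X > 1000) = e^(−0.000269077·1000) = e^(−0.26908) ≈ 0.764.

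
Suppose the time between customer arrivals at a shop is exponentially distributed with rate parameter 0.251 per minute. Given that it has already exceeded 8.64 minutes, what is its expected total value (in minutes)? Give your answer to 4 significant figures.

12.62

By memorylessness, E[X | X > 8.64] = 8.64 + 1/λ = 8.64 + 3.98406 = 12.6241 minutes.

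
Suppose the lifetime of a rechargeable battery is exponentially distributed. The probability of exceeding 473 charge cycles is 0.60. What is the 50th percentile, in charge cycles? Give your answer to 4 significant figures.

641.8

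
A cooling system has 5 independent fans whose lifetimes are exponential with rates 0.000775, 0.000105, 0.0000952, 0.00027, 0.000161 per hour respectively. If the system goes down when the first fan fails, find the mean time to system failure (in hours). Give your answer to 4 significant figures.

711.1

The time to first failure is exponential with rate Σλ = 0.000775 + 0.000105 + 0.0000952 + 0.00027 + 0.000161 = 0.0014062.
E[min] = 1/Σλ = 1/0.0014062 = 711.136 hours.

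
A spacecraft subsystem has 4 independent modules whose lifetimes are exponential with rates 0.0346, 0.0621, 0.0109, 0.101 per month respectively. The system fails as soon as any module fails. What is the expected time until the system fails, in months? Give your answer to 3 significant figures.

4.79

The time to first failure is exponential with rate Σλ = 0.0346 + 0.0621 + 0.0109 + 0.101 = 0.2086.
E[min] = 1/Σλ = 1/0.2086 = 4.79386 months.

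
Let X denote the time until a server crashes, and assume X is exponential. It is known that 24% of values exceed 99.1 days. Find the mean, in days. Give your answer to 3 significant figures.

69.4

e^(−λ·99.1) = 0.24 ⇒ λ = −ln(0.24)/99.1 = 0.0144008.
Mean = 1/λ = 69.4407 days.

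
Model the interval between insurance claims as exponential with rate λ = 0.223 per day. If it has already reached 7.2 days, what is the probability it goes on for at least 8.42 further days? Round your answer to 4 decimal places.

0.1529

By the memoryless property, P(X > 7.2+8.42 | X > 7.2) = P(X > 8.42).
P(X > 8.42) = e^(−1.8777) ≈ 0.1529.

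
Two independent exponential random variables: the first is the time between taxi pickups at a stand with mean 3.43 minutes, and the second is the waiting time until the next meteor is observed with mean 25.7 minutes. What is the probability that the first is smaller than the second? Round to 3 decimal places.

λ_1 = 1/3.43 = 0.291545, λ_2 = 1/25.7 = 0.0389105.
For independent exponentials, P(the first < the second) = λ_1/(λ_1+λ_2) = 0.291545/0.330456 ≈ 0.882.

0.882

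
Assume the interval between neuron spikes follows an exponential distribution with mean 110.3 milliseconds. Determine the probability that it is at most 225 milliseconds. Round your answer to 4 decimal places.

0.8700

The rate is λ = 1/110.3 = 0.00906618 per millisecond.
P(X ≤ 225) = 1 − e^(−λ·225) = 1 − e^(−2.0399) ≈ 0.8700.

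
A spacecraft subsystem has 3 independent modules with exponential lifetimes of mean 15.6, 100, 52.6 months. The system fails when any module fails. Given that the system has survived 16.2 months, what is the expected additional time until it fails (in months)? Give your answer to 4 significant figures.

10.74

First-failure rate Σλ = 1/15.6 + 1/100 + 1/52.6 = 0.093114.
By memorylessness the expected residual is 1/Σλ = 10.7395 months, regardless of the 16.2 already elapsed.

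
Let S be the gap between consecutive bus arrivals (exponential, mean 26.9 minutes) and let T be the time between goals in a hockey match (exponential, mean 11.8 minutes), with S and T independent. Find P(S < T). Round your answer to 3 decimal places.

λ_1 = 1/26.9 = 0.0371747, λ_2 = 1/11.8 = 0.0847458.
For independent exponentials, P(S < T) = λ_1/(λ_1+λ_2) = 0.0371747/0.12192 ≈ 0.305.

0.305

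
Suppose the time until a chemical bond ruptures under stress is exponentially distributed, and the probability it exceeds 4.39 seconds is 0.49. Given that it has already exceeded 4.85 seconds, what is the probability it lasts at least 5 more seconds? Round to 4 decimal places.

0.4438

From e^(−λ·4.39) = 0.49, λ = −ln(0.49)/4.39 = 0.162494.
Memoryless: P(X > 4.85+5 | X > 4.85) = P(X > 5) = e^(−0.162494·5) ≈ 0.4438.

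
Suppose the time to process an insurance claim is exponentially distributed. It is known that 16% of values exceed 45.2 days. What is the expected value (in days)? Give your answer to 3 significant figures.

24.7

e^(−λ·45.2) = 0.16 ⇒ λ = −ln(0.16)/45.2 = 0.0405438.
Mean = 1/λ = 24.6647 days.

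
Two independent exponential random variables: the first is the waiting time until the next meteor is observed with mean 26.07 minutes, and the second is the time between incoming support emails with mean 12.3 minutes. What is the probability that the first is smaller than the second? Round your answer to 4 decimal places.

0.3206

λ_1 = 1/26.07 = 0.0383583, λ_2 = 1/12.3 = 0.0813008.
For independent exponentials, P(the first < the second) = λ_1/(λ_1+λ_2) = 0.0383583/0.119659 ≈ 0.3206.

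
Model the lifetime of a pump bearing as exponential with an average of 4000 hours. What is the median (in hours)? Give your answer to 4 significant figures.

2773

The rate is λ = 1/4000 = 0.00025 per hour.
Set 1 − e^(−λt) = 0.5, so t = −ln(0.5)/λ = 0.69315/0.00025 ≈ 2772.59 hours.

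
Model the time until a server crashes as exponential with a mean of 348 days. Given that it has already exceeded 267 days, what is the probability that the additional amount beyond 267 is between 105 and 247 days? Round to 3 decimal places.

0.248

The rate is λ = 1/348 = 0.00287356 per day.
Memoryless: the residual past 267 is again Exp(λ).
P(105 < residual < 247) = e^(−λ·105) − e^(−λ·247) = 0.73954 − 0.49176 ≈ 0.248.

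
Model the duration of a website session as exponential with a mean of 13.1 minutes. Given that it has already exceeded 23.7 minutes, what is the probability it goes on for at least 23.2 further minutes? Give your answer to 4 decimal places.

0.1702

The rate is λ = 1/13.1 = 0.0763359 per minute.
The exponential is memoryless, so the remaining time is again Exp(λ): the condition X > 23.7 is irrelevant.
P(X > 23.2) = e^(−1.771) ≈ 0.1702.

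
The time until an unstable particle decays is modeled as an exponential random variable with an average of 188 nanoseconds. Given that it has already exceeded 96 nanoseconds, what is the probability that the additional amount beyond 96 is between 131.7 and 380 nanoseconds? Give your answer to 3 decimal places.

0.364

The rate is λ = 1/188 = 0.00531915 per nanosecond.
Memoryless: the residual past 96 is again Exp(λ).
P(131.7 < residual < 380) = e^(−λ·131.7) − e^(−λ·380) = 0.49632 − 0.13249 ≈ 0.364.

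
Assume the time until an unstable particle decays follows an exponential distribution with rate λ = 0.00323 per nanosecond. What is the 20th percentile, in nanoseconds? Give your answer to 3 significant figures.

Set 1 − e^(−λt) = 0.2, so t = −ln(0.8)/λ = 0.22314/0.00323 ≈ 69.0847 nanoseconds.

69.1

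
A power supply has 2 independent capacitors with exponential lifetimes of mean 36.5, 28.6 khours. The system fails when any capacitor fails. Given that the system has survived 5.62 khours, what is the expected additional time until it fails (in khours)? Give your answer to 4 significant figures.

16.04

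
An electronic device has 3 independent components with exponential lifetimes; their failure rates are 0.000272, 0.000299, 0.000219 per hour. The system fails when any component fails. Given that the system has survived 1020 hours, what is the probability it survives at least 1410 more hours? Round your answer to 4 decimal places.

0.3283

Time to first failure ~ Exp(Σλ) with Σλ = 0.00079.
By memorylessness, P(T > 1020+1410 | T > 1020) = P(T > 1410) = e^(−0.00079·1410) ≈ 0.3283.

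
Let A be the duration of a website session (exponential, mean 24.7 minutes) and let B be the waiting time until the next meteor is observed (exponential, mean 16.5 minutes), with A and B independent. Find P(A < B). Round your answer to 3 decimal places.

λ_1 = 1/24.7 = 0.0404858, λ_2 = 1/16.5 = 0.0606061.
For independent exponentials, P(A < B) = λ_1/(λ_1+λ_2) = 0.0404858/0.101092 ≈ 0.400.

0.400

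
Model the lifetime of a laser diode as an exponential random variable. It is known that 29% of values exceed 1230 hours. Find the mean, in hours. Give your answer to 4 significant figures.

993.6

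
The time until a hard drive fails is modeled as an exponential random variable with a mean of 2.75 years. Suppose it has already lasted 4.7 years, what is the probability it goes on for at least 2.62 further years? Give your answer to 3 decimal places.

The rate is λ = 1/2.75 = 0.363636 per year.
The exponential is memoryless, so the remaining time is again Exp(λ): the condition X > 4.7 is irrelevant.
P(X > 2.62) = e^(−0.95273) ≈ 0.386.

0.386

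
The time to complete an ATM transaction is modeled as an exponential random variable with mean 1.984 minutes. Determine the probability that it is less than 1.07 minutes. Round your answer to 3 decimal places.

0.417

The rate is λ = 1/1.984 = 0.504032 per minute.
P(X ≤ 1.07) = 1 − e^(−λ·1.07) = 1 − e^(−0.53931) ≈ 0.417.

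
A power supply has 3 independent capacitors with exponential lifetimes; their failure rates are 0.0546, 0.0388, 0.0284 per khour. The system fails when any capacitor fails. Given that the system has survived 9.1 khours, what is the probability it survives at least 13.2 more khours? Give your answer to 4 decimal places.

0.2003

Time to first failure ~ Exp(Σλ) with Σλ = 0.1218.
By memorylessness, P(T > 9.1+13.2 | T > 9.1) = P(T > 13.2) = e^(−0.1218·13.2) ≈ 0.2003.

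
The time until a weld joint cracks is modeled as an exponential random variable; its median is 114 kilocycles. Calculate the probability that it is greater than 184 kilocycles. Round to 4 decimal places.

0.3267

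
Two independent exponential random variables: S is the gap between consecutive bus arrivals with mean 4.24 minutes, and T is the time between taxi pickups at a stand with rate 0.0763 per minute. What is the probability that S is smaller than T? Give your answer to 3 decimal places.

λ_1 = 1/4.24 = 0.235849, λ_2 = 0.0763.
For independent exponentials, P(S < T) = λ_1/(λ_1+λ_2) = 0.235849/0.312149 ≈ 0.756.

0.756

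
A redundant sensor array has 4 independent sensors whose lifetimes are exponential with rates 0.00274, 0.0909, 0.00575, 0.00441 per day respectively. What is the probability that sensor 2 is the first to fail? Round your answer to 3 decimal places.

0.876

The time to first failure is exponential with rate Σλ = 0.00274 + 0.0909 + 0.00575 + 0.00441 = 0.1038.
P(sensor 2 first) = λ_2/Σλ = 0.0909/0.1038 ≈ 0.876.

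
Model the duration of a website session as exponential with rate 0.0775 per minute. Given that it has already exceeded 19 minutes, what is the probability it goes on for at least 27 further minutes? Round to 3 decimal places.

0.123

P(X > s+t | X > s) = e^(−λ(s+t))/e^(−λs) = e^(−λt), independent of s = 19.
P(X > 27) = e^(−2.0925) ≈ 0.123.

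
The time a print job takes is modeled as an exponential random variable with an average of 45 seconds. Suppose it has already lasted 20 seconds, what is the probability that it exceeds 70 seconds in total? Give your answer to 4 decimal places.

The rate is λ = 1/45 = 0.0222222 per second.
By the memoryless property, P(X > 20+50 | X > 20) = P(X > 50).
P(X > 50) = e^(−1.1111) ≈ 0.3292.

0.3292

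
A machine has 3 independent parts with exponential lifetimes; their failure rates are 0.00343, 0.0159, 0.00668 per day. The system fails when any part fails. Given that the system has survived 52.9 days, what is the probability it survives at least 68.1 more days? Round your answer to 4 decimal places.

0.1701

Time to first failure ~ Exp(Σλ) with Σλ = 0.02601.
By memorylessness, P(T > 52.9+68.1 | T > 52.9) = P(T > 68.1) = e^(−0.02601·68.1) ≈ 0.1701.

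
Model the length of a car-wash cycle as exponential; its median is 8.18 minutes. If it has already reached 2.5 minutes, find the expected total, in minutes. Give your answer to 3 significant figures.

For an exponential, median = ln(2)/λ, so λ = ln 2 / 8.18 = 0.0847368 per minute.
By memorylessness, E[X | X > 2.5] = 2.5 + 1/λ = 2.5 + 11.8012 = 14.3012 minutes.

14.3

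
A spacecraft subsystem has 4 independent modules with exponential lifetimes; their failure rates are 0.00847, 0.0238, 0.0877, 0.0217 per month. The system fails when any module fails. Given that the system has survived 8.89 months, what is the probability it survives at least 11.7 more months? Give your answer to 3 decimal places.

0.191

Time to first failure ~ Exp(Σλ) with Σλ = 0.14167.
By memorylessness, P(T > 8.89+11.7 | T > 8.89) = P(T > 11.7) = e^(−0.14167·11.7) ≈ 0.191.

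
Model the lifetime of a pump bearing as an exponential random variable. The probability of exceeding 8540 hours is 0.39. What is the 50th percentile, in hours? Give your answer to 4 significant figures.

e^(−λ·8540) = 0.39 ⇒ λ = −ln(0.39)/8540 = 0.000110259.
50th percentile: 1 − e^(−λt) = 0.5, t = −ln(0.5)/λ = 6286.56 hours.

6287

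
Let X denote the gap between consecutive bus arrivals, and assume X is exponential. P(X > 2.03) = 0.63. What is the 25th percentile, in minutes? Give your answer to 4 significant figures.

1.264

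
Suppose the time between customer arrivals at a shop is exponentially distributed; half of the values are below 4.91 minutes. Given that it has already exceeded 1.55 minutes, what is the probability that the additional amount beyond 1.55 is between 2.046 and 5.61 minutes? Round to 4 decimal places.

0.2962

For an exponential, median = ln(2)/λ, so λ = ln 2 / 4.91 = 0.141171 per minute.
Memoryless: the residual past 1.55 is again Exp(λ).
P(2.046 < residual < 5.61) = e^(−λ·2.046) − e^(−λ·5.61) = 0.74914 − 0.45295 ≈ 0.2962.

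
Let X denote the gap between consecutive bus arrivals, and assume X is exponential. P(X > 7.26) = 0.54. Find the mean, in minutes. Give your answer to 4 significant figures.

e^(−λ·7.26) = 0.54 ⇒ λ = −ln(0.54)/7.26 = 0.0848741.
Mean = 1/λ = 11.7822 minutes.

11.78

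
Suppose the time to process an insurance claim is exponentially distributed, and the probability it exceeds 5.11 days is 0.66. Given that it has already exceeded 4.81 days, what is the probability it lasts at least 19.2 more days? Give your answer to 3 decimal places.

From e^(−λ·5.11) = 0.66, λ = −ln(0.66)/5.11 = 0.0813142.
Memoryless: P(X > 4.81+19.2 | X > 4.81) = P(X > 19.2) = e^(−0.0813142·19.2) ≈ 0.210.

0.210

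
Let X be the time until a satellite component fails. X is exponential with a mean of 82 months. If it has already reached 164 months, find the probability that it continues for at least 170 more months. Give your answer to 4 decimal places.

0.1258

The rate is λ = 1/82 = 0.0121951 per month.
By the memoryless property, P(X > 164+170 | X > 164) = P(X > 170).
P(X > 170) = e^(−2.0732) ≈ 0.1258.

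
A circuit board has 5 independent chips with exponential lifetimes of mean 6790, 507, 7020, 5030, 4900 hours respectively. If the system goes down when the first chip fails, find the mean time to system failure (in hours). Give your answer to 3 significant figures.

The first failure time is exponential with rate Σλ_i = 1/6790 + 1/507 + 1/7020 + 1/5030 + 1/4900 = 0.002665 per hour.
E[min] = 1/Σλ = 1/0.002665 = 375.234 hours.

375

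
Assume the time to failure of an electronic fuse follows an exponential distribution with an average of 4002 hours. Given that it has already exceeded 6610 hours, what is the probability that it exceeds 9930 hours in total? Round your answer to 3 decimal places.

The rate is λ = 1/4002 = 0.000249875 per hour.
P(X > s+t | X > s) = e^(−λ(s+t))/e^(−λs) = e^(−λt), independent of s = 6610.
P(X > 3320) = e^(−0.82959) ≈ 0.436.

0.436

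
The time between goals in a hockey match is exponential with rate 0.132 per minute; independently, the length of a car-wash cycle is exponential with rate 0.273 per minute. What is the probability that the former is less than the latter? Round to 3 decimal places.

λ_1 = 0.132, λ_2 = 0.273.
For independent exponentials, P(the former < the latter) = λ_1/(λ_1+λ_2) = 0.132/0.405 ≈ 0.326.

0.326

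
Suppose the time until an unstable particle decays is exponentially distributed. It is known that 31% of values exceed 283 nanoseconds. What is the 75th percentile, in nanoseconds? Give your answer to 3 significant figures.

335

e^(−λ·283) = 0.31 ⇒ λ = −ln(0.31)/283 = 0.00413846.
75th percentile: 1 − e^(−λt) = 0.75, t = −ln(0.25)/λ = 334.979 nanoseconds.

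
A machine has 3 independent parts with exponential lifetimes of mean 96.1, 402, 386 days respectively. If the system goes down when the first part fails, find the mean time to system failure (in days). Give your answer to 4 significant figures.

The first failure time is exponential with rate Σλ_i = 1/96.1 + 1/402 + 1/386 = 0.0154841 per day.
E[min] = 1/Σλ = 1/0.0154841 = 64.5825 days.

64.58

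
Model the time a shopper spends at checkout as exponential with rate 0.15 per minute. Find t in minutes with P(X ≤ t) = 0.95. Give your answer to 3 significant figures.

20.0

Set 1 − e^(−λt) = 0.95, so t = −ln(0.05)/λ = 2.9957/0.15 ≈ 19.9715 minutes.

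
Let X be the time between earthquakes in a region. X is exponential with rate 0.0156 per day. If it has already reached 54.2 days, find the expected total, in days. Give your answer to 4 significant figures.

118.3

By memorylessness, E[X | X > 54.2] = 54.2 + 1/λ = 54.2 + 64.1026 = 118.303 days.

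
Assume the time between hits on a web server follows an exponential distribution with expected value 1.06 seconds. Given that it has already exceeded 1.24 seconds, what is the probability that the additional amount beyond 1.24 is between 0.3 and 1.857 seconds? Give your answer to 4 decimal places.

The rate is λ = 1/1.06 = 0.943396 per second.
Memoryless: the residual past 1.24 is again Exp(λ).
P(0.3 < residual < 1.857) = e^(−λ·0.3) − e^(−λ·1.857) = 0.75351 − 0.17345 ≈ 0.5801.

0.5801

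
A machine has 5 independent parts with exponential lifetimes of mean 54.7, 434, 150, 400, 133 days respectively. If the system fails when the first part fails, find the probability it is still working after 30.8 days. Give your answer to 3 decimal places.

The first failure time is exponential with rate Σλ_i = 1/54.7 + 1/434 + 1/150 + 1/400 + 1/133 = 0.0372711 per day.
P(min > 30.8) = e^(−0.0372711·30.8) = e^(−1.148) ≈ 0.317.

0.317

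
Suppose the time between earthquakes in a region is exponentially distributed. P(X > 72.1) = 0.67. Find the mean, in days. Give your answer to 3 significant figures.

e^(−λ·72.1) = 0.67 ⇒ λ = −ln(0.67)/72.1 = 0.00555447.
Mean = 1/λ = 180.035 days.

180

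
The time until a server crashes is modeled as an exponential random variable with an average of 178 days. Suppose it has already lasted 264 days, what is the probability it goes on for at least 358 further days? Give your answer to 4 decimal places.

The rate is λ = 1/178 = 0.00561798 per day.
The exponential is memoryless, so the remaining time is again Exp(λ): the condition X > 264 is irrelevant.
P(X > 358) = e^(−2.0112) ≈ 0.1338.

0.1338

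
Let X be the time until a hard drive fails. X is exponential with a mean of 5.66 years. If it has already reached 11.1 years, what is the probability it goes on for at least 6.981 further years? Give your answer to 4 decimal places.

The rate is λ = 1/5.66 = 0.176678 per year.
By the memoryless property, P(X > 11.1+6.981 | X > 11.1) = P(X > 6.981).
P(X > 6.981) = e^(−1.2334) ≈ 0.2913.

0.2913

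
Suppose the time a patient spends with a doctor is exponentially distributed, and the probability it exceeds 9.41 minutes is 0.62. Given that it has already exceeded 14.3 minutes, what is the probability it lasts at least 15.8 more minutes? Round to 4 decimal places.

0.4481

From e^(−λ·9.41) = 0.62, λ = −ln(0.62)/9.41 = 0.0508008.
Memoryless: P(X > 14.3+15.8 | X > 14.3) = P(X > 15.8) = e^(−0.0508008·15.8) ≈ 0.4481.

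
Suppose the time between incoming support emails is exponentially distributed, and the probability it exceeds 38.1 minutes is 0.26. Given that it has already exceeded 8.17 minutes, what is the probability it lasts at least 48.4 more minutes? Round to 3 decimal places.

From e^(−λ·38.1) = 0.26, λ = −ln(0.26)/38.1 = 0.0353563.
Memoryless: P(X > 8.17+48.4 | X > 8.17) = P(X > 48.4) = e^(−0.0353563·48.4) ≈ 0.181.

0.181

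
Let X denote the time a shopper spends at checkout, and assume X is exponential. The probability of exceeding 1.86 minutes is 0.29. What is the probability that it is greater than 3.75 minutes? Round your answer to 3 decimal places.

0.082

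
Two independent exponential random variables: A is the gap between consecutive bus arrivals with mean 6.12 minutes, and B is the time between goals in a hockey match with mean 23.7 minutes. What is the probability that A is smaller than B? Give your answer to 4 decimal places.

λ_1 = 1/6.12 = 0.163399, λ_2 = 1/23.7 = 0.0421941.
For independent exponentials, P(A < B) = λ_1/(λ_1+λ_2) = 0.163399/0.205593 ≈ 0.7948.

0.7948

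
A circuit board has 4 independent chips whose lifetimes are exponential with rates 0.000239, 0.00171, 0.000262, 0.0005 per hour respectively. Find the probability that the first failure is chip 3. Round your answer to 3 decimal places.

The time to first failure is exponential with rate Σλ = 0.000239 + 0.00171 + 0.000262 + 0.0005 = 0.002711.
P(chip 3 first) = λ_3/Σλ = 0.000262/0.002711 ≈ 0.097.

0.097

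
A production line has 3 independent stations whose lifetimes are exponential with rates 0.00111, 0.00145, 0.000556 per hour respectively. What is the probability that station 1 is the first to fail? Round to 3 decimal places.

0.356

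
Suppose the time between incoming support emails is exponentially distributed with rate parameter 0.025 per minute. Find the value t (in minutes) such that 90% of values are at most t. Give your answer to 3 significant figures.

Set 1 − e^(−λt) = 0.9, so t = −ln(0.1)/λ = 2.3026/0.025 ≈ 92.1034 minutes.

92.1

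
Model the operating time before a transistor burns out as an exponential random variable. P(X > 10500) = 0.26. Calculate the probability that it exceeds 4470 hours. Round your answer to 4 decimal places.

0.5636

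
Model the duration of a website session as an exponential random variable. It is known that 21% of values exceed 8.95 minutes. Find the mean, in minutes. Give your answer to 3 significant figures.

5.73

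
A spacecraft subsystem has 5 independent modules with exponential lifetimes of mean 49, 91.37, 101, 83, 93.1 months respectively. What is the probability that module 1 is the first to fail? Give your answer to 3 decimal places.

0.319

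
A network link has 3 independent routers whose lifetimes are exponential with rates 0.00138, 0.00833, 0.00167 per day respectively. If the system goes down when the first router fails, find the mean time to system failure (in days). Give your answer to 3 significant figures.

87.9

The time to first failure is exponential with rate Σλ = 0.00138 + 0.00833 + 0.00167 = 0.01138.
E[min] = 1/Σλ = 1/0.01138 = 87.8735 days.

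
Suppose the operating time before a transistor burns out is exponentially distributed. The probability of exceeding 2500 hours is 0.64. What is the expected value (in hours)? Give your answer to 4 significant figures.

e^(−λ·2500) = 0.64 ⇒ λ = −ln(0.64)/2500 = 0.000178515.
Mean = 1/λ = 5601.78 hours.

5602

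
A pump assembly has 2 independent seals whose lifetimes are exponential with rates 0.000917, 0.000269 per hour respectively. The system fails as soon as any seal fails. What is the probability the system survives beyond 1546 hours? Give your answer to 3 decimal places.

The time to first failure is exponential with rate Σλ = 0.000917 + 0.000269 = 0.001186.
P(min > 1546) = e^(−0.001186·1546) = e^(−1.8336) ≈ 0.160.

0.160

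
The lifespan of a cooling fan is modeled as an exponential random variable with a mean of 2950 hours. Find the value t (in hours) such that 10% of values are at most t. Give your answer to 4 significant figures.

The rate is λ = 1/2950 = 0.000338983 per hour.
Set 1 − e^(−λt) = 0.1, so t = −ln(0.9)/λ = 0.10536/0.000338983 ≈ 310.814 hours.

310.8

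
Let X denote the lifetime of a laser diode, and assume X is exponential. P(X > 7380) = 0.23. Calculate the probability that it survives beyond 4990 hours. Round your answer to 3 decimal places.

0.370

e^(−λ·7380) = 0.23 ⇒ λ = −ln(0.23)/7380 = 0.000199143.
P(X > 4990) = e^(−0.000199143·4990) = e^(−0.99372) ≈ 0.370.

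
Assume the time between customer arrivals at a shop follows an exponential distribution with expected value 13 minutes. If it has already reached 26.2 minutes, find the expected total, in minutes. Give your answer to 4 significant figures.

39.20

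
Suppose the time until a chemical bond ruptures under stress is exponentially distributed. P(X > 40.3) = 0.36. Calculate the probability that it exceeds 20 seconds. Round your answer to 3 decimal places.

e^(−λ·40.3) = 0.36 ⇒ λ = −ln(0.36)/40.3 = 0.0253511.
P(X > 20) = e^(−0.0253511·20) = e^(−0.50702) ≈ 0.602.

0.602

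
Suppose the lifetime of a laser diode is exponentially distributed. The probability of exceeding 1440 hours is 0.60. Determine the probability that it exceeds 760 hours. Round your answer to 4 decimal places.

e^(−λ·1440) = 0.60 ⇒ λ = −ln(0.60)/1440 = 0.00035474.
P(X > 760) = e^(−0.00035474·760) = e^(−0.2696) ≈ 0.7637.

0.7637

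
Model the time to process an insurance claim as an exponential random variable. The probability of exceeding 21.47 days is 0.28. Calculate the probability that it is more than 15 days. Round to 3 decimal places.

e^(−λ·21.47) = 0.28 ⇒ λ = −ln(0.28)/21.47 = 0.0592904.
P(X > 15) = e^(−0.0592904·15) = e^(−0.88936) ≈ 0.411.

0.411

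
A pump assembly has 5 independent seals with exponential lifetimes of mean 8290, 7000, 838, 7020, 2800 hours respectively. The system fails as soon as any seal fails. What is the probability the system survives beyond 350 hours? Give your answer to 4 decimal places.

The first failure time is exponential with rate Σλ_i = 1/8290 + 1/7000 + 1/838 + 1/7020 + 1/2800 = 0.00195639 per hour.
P(min > 350) = e^(−0.00195639·350) = e^(−0.68474) ≈ 0.5042.

0.5042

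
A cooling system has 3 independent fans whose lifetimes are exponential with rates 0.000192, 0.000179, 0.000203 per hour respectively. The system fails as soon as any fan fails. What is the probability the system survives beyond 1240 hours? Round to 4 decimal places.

0.4908

The time to first failure is exponential with rate Σλ = 0.000192 + 0.000179 + 0.000203 = 0.000574.
P(min > 1240) = e^(−0.000574·1240) = e^(−0.71176) ≈ 0.4908.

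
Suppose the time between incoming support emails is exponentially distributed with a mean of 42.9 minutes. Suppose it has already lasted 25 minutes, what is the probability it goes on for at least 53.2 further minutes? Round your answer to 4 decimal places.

The rate is λ = 1/42.9 = 0.02331 per minute.
The exponential is memoryless, so the remaining time is again Exp(λ): the condition X > 25 is irrelevant.
P(X > 53.2) = e^(−1.2401) ≈ 0.2894.

0.2894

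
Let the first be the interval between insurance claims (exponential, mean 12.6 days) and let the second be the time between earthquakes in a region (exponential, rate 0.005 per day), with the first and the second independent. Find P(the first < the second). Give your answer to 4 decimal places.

0.9407

λ_1 = 1/12.6 = 0.0793651, λ_2 = 0.005.
For independent exponentials, P(the first < the second) = λ_1/(λ_1+λ_2) = 0.0793651/0.0843651 ≈ 0.9407.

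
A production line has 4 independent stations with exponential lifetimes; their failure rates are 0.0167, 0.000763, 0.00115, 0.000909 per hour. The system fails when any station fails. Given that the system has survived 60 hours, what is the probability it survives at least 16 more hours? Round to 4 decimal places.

Time to first failure ~ Exp(Σλ) with Σλ = 0.019522.
By memorylessness, P(T > 60+16 | T > 60) = P(T > 16) = e^(−0.019522·16) ≈ 0.7317.

0.7317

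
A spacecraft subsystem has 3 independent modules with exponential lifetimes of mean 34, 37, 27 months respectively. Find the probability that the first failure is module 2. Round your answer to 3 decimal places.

0.289

Rates: λ_i = 1/mean_i → 0.0294118, 0.027027, 0.037037; Σλ = 0.0934758.
P(module 2 first) = λ_2/Σλ = 0.027027/0.0934758 ≈ 0.289.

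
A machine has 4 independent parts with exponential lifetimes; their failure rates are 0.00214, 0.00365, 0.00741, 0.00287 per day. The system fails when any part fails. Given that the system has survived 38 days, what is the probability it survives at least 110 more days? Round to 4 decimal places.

0.1707

Time to first failure ~ Exp(Σλ) with Σλ = 0.01607.
By memorylessness, P(T > 38+110 | T > 38) = P(T > 110) = e^(−0.01607·110) ≈ 0.1707.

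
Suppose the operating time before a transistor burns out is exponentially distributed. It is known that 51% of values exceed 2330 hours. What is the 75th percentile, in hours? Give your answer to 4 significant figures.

e^(−λ·2330) = 0.51 ⇒ λ = −ln(0.51)/2330 = 0.000288989.
75th percentile: 1 − e^(−λt) = 0.75, t = −ln(0.25)/λ = 4797.05 hours.

4797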